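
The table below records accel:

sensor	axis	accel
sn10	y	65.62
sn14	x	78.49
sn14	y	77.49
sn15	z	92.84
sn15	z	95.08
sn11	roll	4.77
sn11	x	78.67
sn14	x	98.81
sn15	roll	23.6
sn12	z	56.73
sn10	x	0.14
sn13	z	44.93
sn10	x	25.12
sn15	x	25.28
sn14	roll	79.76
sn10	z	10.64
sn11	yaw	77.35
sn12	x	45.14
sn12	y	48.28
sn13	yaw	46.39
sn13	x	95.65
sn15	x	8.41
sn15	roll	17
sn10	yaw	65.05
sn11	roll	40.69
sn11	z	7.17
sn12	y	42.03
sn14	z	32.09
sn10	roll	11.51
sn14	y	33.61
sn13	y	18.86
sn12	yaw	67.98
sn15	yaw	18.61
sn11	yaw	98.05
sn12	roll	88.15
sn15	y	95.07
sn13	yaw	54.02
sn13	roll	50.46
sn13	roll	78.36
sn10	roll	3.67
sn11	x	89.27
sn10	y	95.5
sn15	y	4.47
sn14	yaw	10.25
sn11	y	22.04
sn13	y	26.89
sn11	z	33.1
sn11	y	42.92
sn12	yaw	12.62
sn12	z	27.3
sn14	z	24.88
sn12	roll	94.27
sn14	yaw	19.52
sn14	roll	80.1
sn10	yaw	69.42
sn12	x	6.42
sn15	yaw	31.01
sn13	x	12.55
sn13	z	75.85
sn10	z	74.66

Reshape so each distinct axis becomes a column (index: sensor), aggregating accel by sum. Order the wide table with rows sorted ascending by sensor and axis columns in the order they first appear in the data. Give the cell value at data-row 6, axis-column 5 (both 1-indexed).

With rows sorted ascending by sensor, row 6 is sensor=sn15. axis columns in first-appearance order: y, x, z, roll, yaw; column 5 is yaw.
Long rows with sensor=sn15, axis=yaw: 18.61 + 31.01 = 49.62.

49.62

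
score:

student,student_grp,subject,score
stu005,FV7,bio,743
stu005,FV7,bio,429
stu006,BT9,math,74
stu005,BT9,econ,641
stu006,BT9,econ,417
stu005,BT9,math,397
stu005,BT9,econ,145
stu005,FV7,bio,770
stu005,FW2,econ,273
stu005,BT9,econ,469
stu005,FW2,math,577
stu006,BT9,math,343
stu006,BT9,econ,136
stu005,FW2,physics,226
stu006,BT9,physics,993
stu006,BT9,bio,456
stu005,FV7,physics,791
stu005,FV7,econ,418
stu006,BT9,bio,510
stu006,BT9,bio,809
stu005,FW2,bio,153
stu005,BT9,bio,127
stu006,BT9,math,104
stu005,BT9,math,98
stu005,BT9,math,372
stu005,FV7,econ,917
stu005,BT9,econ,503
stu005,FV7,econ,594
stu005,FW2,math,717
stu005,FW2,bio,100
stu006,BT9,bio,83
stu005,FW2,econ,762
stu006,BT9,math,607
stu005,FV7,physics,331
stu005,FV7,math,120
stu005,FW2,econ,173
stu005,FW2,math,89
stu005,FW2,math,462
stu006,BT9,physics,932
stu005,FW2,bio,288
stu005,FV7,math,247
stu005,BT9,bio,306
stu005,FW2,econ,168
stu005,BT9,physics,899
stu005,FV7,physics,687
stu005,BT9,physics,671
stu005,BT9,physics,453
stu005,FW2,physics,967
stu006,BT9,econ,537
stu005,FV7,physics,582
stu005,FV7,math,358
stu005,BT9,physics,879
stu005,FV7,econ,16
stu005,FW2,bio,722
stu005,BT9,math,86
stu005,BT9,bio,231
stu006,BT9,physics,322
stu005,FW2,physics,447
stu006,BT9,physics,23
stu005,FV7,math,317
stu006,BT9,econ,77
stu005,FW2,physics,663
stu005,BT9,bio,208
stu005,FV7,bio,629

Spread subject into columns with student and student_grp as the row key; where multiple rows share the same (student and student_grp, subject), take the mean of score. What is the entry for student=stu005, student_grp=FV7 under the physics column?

597.75

Rows with student=stu005, student_grp=FV7 and subject=physics: score values are 791, 331, 687, 582.
(791 + 331 + 687 + 582) / 4 = 597.75.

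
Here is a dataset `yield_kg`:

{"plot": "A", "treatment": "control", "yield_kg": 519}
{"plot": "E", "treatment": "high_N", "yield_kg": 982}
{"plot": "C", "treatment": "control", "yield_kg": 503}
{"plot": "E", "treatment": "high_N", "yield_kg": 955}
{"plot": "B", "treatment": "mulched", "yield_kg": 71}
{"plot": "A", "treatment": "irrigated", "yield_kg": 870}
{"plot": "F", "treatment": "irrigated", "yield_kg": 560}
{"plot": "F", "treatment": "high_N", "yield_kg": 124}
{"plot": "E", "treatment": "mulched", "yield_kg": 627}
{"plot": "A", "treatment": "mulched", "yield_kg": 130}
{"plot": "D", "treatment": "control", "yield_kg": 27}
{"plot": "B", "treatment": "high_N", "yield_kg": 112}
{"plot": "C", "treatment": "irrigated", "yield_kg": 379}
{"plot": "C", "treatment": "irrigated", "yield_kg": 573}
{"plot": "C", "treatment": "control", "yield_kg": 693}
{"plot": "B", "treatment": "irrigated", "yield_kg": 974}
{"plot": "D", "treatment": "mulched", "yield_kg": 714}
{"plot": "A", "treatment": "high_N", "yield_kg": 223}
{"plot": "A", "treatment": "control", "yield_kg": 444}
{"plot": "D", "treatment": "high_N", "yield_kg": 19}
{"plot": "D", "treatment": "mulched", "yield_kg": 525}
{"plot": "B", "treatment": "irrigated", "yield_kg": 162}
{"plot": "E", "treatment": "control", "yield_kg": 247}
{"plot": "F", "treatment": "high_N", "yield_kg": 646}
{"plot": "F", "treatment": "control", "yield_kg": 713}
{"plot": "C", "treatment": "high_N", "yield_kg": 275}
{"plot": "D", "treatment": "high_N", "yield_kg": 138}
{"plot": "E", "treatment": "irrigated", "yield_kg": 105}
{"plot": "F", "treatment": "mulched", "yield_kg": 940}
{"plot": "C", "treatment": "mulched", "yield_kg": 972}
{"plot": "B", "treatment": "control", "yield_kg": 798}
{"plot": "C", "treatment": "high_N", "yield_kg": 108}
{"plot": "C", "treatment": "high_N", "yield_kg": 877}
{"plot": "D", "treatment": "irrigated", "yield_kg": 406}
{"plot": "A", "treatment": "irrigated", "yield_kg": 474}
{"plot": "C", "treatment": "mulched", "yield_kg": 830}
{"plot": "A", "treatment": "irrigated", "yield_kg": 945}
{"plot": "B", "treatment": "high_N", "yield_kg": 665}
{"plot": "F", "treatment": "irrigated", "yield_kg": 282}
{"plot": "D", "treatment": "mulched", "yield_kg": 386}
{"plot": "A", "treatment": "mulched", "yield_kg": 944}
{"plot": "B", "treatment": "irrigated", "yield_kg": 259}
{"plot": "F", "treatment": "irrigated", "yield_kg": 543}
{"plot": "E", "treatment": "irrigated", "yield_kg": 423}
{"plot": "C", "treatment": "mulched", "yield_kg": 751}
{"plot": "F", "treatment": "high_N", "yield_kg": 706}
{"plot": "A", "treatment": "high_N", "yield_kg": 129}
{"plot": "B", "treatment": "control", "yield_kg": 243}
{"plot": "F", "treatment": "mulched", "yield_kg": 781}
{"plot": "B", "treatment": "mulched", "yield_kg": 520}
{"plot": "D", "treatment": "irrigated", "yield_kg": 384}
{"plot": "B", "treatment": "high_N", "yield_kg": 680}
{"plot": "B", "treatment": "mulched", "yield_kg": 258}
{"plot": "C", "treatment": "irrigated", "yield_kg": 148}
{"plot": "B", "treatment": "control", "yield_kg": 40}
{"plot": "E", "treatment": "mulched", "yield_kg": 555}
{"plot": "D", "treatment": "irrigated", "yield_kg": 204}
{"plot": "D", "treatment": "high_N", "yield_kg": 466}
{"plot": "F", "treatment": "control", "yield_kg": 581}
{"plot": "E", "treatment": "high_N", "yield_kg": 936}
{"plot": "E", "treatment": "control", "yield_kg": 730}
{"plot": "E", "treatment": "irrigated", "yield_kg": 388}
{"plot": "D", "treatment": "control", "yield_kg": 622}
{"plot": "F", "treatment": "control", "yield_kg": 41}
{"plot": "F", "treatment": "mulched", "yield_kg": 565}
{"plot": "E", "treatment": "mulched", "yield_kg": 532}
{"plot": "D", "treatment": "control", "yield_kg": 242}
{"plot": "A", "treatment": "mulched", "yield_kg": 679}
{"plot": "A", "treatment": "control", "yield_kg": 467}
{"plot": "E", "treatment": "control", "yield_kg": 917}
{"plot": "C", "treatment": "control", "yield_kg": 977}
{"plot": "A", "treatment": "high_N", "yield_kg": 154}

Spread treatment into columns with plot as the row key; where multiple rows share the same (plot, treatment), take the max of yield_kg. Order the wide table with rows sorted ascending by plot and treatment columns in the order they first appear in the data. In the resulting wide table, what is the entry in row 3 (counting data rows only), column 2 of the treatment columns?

877

With rows sorted ascending by plot, row 3 is plot=C. treatment columns in first-appearance order: control, high_N, mulched, irrigated; column 2 is high_N.
Long rows with plot=C, treatment=high_N: max(275, 108, 877) = 877.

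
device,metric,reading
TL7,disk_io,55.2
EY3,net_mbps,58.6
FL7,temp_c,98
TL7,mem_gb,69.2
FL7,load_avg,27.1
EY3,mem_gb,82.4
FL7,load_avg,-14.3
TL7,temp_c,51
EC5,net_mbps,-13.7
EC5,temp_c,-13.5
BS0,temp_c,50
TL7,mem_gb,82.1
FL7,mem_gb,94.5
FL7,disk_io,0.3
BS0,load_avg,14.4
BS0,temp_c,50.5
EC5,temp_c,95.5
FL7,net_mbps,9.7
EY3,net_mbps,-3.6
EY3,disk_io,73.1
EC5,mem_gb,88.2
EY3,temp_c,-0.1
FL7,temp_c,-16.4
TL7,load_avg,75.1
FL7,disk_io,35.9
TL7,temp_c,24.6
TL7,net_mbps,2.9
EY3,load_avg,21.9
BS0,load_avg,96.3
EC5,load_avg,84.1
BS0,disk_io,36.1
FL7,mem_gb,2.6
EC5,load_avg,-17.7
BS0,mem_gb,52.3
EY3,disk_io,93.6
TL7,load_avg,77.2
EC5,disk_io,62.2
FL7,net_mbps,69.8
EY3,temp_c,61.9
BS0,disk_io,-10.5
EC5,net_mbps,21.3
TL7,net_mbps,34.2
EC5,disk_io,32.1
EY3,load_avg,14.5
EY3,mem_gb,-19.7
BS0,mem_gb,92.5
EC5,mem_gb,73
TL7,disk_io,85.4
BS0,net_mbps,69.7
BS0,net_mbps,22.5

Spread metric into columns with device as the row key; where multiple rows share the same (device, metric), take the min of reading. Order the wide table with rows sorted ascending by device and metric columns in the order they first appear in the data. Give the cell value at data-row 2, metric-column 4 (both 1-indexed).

With rows sorted ascending by device, row 2 is device=EC5. metric columns in first-appearance order: disk_io, net_mbps, temp_c, mem_gb, load_avg; column 4 is mem_gb.
Long rows with device=EC5, metric=mem_gb: min(88.2, 73) = 73.

73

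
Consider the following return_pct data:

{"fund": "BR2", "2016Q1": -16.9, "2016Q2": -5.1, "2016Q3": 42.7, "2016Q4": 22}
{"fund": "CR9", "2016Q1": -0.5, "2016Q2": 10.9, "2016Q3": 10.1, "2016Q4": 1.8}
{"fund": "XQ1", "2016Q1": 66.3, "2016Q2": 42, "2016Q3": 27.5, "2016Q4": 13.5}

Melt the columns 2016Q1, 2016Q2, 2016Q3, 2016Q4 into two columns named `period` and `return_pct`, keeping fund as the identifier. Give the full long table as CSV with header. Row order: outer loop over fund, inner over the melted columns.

fund,period,return_pct
BR2,2016Q1,-16.9
BR2,2016Q2,-5.1
BR2,2016Q3,42.7
BR2,2016Q4,22
CR9,2016Q1,-0.5
CR9,2016Q2,10.9
CR9,2016Q3,10.1
CR9,2016Q4,1.8
XQ1,2016Q1,66.3
XQ1,2016Q2,42
XQ1,2016Q3,27.5
XQ1,2016Q4,13.5

Each (fund, column) pair becomes one row: 3 × 4 = 12 rows.
For example, (BR2, 2016Q1) → return_pct=-16.9.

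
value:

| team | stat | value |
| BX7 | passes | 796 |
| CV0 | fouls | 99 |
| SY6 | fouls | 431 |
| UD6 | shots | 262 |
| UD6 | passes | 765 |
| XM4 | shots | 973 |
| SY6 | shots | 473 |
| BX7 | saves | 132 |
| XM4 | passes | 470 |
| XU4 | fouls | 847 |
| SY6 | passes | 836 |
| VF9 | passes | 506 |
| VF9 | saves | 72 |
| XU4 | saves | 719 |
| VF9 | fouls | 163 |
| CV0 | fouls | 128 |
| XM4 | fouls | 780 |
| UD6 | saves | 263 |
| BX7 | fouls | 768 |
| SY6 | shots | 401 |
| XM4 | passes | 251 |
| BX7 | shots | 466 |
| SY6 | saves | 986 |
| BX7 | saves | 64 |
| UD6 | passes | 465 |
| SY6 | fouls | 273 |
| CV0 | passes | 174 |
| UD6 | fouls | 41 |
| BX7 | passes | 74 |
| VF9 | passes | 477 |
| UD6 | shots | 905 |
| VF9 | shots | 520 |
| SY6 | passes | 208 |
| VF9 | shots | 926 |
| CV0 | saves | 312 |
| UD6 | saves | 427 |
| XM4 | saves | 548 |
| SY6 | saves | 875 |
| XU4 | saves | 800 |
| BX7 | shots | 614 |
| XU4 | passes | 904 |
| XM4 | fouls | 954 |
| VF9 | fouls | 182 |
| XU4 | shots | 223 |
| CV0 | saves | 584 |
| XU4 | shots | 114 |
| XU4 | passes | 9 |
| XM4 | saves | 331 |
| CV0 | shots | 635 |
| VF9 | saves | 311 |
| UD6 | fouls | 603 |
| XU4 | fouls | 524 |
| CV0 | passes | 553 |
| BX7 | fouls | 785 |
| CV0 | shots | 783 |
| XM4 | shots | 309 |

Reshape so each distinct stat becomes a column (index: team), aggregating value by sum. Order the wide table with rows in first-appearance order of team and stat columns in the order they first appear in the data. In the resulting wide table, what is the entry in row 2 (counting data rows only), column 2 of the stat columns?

227

With rows in first-appearance order of team, row 2 is team=CV0. stat columns in first-appearance order: passes, fouls, shots, saves; column 2 is fouls.
Long rows with team=CV0, stat=fouls: 99 + 128 = 227.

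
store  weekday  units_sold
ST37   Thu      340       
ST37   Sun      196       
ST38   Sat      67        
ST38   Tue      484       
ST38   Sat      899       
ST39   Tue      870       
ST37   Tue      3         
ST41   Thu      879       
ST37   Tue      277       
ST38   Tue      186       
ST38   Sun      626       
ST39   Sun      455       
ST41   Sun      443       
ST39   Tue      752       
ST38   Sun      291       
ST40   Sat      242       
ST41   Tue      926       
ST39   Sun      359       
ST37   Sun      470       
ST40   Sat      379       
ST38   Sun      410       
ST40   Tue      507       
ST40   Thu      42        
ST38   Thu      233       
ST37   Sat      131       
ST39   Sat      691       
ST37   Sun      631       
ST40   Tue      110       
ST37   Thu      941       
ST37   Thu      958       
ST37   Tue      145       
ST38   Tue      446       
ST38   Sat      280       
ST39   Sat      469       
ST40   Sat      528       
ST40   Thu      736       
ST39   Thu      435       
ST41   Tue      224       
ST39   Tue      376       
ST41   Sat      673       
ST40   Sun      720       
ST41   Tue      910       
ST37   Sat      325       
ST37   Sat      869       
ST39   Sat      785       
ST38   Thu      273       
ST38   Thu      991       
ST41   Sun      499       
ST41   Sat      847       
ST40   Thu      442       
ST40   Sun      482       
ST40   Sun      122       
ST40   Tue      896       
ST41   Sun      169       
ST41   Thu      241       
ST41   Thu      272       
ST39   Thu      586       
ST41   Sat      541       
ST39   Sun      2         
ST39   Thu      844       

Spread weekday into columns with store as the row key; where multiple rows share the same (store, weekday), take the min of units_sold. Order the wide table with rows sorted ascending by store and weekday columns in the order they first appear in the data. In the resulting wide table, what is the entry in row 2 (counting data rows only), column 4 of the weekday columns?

With rows sorted ascending by store, row 2 is store=ST38. weekday columns in first-appearance order: Thu, Sun, Sat, Tue; column 4 is Tue.
Long rows with store=ST38, weekday=Tue: min(484, 186, 446) = 186.

186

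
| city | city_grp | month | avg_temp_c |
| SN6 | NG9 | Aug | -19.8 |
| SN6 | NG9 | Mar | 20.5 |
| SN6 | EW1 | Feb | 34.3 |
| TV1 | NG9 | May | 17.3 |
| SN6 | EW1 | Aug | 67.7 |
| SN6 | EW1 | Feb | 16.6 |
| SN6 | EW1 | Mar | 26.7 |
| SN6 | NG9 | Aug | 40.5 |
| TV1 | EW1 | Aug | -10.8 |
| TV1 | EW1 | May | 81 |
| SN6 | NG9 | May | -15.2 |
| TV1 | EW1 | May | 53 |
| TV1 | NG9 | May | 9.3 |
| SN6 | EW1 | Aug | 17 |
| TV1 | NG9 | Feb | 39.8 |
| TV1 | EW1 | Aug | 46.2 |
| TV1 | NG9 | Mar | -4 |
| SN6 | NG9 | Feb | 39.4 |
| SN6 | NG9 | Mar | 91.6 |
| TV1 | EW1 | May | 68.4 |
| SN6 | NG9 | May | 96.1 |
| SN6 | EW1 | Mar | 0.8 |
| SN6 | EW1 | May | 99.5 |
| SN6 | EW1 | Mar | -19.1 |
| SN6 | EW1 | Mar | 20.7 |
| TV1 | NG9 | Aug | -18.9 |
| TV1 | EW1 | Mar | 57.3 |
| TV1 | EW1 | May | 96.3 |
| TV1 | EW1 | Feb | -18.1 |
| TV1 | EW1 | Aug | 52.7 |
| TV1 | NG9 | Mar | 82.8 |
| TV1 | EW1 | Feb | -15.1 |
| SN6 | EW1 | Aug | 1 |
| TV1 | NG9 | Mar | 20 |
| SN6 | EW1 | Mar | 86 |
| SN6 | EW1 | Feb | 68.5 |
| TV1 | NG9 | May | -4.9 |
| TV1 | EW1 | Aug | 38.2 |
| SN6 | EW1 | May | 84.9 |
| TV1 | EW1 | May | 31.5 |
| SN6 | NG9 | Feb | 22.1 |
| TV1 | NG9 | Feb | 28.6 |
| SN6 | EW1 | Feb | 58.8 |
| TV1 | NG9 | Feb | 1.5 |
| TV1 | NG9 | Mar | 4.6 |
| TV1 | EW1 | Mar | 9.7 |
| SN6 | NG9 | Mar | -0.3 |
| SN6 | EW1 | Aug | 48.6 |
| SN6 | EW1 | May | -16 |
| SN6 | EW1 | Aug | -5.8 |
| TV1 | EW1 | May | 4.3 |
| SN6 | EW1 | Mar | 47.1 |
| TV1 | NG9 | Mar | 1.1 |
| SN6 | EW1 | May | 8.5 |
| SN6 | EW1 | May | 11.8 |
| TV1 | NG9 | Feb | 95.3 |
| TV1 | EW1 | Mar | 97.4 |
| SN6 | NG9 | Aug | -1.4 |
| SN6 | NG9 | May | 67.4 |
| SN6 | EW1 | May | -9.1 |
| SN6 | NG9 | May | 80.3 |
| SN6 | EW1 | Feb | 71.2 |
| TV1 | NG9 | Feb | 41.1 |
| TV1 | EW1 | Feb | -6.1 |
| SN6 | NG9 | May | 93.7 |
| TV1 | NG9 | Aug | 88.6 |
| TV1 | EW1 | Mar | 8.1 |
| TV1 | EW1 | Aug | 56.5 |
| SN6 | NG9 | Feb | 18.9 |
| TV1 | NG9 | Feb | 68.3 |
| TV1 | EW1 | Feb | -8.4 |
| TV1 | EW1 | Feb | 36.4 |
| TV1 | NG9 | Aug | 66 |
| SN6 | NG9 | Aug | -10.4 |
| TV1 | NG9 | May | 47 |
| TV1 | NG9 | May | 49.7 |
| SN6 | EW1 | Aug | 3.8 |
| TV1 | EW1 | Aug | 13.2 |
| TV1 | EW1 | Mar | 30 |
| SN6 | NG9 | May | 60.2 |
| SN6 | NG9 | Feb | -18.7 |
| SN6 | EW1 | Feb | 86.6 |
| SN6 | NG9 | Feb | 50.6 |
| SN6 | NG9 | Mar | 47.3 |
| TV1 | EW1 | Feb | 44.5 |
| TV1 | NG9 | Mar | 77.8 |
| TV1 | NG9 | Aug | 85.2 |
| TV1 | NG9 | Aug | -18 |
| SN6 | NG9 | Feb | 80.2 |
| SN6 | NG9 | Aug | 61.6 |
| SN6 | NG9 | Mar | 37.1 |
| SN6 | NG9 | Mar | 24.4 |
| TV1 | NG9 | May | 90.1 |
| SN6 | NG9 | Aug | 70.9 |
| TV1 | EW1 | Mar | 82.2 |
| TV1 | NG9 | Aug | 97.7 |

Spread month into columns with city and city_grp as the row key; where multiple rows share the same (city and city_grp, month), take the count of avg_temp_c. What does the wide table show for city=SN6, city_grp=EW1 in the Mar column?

Rows with city=SN6, city_grp=EW1 and month=Mar: avg_temp_c values are 26.7, 0.8, -19.1, 20.7, 86, 47.1.
6 rows match — count = 6.

6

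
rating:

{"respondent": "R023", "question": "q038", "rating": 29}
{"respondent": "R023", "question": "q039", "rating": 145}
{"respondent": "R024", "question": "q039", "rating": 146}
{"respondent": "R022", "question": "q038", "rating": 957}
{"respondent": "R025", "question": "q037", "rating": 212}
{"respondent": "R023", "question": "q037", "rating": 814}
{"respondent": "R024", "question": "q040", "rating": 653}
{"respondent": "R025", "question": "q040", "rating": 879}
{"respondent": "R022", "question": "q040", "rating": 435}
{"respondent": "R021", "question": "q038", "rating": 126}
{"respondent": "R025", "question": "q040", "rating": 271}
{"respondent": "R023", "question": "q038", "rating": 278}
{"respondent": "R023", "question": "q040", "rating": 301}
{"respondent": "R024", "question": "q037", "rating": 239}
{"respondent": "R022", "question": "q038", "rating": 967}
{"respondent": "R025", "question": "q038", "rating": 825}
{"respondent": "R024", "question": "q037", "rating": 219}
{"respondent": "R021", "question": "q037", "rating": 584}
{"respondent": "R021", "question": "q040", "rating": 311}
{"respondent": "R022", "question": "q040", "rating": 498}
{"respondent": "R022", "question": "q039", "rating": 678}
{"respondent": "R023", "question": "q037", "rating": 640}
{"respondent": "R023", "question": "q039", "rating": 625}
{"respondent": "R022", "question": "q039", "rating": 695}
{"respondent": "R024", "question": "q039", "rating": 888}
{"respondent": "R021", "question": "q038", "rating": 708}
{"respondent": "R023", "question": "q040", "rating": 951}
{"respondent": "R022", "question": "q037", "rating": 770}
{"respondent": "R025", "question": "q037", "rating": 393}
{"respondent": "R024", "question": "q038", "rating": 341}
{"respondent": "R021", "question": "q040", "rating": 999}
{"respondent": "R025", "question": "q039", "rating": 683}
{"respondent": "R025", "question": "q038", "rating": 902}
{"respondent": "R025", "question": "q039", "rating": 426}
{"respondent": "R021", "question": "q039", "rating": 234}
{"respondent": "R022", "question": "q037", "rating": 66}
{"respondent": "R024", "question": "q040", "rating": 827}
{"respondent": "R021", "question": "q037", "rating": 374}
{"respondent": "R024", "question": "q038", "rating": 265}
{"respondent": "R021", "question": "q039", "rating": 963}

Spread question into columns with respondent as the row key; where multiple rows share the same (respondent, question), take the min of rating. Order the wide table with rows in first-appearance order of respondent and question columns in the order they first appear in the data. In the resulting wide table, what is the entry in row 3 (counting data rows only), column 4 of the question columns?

With rows in first-appearance order of respondent, row 3 is respondent=R022. question columns in first-appearance order: q038, q039, q037, q040; column 4 is q040.
Long rows with respondent=R022, question=q040: min(435, 498) = 435.

435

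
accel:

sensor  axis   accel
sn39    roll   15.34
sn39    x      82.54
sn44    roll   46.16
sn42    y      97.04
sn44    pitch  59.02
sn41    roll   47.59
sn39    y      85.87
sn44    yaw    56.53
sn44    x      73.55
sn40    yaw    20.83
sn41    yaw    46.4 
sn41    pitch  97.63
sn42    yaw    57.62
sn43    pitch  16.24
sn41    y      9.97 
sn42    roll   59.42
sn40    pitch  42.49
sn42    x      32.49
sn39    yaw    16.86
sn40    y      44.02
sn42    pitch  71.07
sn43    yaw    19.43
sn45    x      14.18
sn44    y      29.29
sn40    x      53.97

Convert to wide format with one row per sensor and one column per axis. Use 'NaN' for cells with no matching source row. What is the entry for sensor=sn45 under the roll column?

No long-format row has sensor=sn45 and axis=roll, so the cell is NaN.

NaN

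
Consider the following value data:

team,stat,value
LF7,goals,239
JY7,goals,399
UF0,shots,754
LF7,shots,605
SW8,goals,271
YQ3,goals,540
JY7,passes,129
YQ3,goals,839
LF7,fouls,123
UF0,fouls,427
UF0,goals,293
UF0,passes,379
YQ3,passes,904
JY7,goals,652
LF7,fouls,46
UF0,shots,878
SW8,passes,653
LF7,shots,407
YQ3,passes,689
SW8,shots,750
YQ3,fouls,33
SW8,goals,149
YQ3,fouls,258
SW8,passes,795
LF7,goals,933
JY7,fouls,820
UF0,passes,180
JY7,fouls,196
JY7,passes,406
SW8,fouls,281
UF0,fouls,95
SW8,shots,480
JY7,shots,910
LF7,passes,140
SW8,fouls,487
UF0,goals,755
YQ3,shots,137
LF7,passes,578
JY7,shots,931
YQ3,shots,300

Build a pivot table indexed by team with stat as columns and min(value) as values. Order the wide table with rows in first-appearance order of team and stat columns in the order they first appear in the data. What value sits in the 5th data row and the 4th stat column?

With rows in first-appearance order of team, row 5 is team=YQ3. stat columns in first-appearance order: goals, shots, passes, fouls; column 4 is fouls.
Long rows with team=YQ3, stat=fouls: min(33, 258) = 33.

33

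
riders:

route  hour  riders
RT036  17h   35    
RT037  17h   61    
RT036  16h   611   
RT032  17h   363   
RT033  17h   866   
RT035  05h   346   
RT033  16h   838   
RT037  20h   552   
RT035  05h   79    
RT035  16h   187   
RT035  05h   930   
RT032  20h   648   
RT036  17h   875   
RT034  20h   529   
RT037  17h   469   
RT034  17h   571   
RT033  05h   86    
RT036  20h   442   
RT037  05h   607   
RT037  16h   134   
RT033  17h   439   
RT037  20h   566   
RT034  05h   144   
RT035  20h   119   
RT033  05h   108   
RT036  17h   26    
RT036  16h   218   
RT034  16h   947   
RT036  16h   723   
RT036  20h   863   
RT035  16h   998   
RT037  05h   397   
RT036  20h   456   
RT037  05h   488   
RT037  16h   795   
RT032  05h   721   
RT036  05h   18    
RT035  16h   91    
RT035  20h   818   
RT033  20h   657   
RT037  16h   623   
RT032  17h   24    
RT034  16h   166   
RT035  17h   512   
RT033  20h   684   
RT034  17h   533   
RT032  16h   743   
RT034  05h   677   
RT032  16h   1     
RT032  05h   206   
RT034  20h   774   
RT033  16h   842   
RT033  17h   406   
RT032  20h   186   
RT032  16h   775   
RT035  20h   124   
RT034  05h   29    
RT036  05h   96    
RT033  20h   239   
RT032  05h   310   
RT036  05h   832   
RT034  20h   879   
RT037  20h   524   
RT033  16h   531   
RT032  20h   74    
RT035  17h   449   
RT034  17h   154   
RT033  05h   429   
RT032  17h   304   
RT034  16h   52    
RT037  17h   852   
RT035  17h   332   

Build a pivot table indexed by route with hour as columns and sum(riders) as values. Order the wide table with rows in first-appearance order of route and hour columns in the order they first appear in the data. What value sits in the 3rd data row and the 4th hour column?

With rows in first-appearance order of route, row 3 is route=RT032. hour columns in first-appearance order: 17h, 16h, 05h, 20h; column 4 is 20h.
Long rows with route=RT032, hour=20h: 648 + 186 + 74 = 908.

908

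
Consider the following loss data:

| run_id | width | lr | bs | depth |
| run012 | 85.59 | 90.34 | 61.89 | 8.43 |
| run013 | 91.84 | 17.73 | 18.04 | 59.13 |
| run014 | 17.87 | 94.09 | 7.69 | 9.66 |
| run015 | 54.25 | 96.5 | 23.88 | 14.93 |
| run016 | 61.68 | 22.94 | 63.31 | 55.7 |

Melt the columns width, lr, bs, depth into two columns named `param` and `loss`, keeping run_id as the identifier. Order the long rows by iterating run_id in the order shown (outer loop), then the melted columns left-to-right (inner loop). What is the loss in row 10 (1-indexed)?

94.09

20 rows total (5 × 4). Row 10: index ⌊(10-1)/4⌋ = 2 into run_id → run014; (10-1) mod 4 = 1 into the melted columns → lr.
So row 10 is (run014, lr, 94.09); loss = 94.09.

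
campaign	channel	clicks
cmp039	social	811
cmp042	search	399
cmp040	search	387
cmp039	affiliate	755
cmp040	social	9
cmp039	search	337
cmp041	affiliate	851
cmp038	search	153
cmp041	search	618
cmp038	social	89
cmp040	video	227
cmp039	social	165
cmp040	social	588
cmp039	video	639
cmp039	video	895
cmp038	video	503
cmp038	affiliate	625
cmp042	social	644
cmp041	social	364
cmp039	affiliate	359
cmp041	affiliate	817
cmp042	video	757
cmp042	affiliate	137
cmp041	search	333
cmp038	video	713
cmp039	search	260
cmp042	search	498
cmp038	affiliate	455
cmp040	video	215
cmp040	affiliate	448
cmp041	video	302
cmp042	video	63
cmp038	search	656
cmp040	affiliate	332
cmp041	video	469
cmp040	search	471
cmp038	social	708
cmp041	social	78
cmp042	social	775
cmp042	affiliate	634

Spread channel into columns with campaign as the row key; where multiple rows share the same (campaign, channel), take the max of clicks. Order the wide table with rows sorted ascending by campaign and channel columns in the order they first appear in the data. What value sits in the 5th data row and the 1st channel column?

With rows sorted ascending by campaign, row 5 is campaign=cmp042. channel columns in first-appearance order: social, search, affiliate, video; column 1 is social.
Long rows with campaign=cmp042, channel=social: max(644, 775) = 775.

775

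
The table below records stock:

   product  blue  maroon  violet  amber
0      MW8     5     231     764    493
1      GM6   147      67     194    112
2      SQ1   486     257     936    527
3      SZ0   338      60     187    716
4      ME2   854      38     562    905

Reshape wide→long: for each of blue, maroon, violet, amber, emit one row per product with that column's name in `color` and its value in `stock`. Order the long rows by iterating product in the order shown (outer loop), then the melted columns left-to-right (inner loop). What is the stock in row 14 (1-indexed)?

20 rows total (5 × 4). Row 14: index ⌊(14-1)/4⌋ = 3 into product → SZ0; (14-1) mod 4 = 1 into the melted columns → maroon.
So row 14 is (SZ0, maroon, 60); stock = 60.

60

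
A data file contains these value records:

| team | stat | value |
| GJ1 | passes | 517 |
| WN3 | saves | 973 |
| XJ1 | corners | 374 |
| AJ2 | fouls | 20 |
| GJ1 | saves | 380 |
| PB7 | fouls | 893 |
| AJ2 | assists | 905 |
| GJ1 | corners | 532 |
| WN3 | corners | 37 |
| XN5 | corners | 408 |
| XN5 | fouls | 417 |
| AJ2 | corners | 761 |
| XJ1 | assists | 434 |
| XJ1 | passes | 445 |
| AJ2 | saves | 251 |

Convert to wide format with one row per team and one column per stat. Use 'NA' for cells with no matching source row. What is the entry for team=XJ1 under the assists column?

The long row with team=XJ1, stat=assists has value=434.

434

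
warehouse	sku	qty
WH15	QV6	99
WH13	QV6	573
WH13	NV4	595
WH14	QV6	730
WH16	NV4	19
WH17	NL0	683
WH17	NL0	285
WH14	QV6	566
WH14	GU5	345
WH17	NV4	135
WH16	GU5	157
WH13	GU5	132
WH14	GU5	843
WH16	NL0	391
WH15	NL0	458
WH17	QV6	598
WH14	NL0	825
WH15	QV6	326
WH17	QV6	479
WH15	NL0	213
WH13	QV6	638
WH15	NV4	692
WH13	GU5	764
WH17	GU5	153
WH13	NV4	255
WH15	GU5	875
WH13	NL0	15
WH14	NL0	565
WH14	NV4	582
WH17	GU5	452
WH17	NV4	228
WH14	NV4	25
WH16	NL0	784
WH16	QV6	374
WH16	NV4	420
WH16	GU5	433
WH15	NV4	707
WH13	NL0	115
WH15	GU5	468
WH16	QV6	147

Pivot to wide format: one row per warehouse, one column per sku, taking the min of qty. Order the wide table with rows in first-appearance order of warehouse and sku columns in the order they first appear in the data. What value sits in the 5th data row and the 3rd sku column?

285

With rows in first-appearance order of warehouse, row 5 is warehouse=WH17. sku columns in first-appearance order: QV6, NV4, NL0, GU5; column 3 is NL0.
Long rows with warehouse=WH17, sku=NL0: min(683, 285) = 285.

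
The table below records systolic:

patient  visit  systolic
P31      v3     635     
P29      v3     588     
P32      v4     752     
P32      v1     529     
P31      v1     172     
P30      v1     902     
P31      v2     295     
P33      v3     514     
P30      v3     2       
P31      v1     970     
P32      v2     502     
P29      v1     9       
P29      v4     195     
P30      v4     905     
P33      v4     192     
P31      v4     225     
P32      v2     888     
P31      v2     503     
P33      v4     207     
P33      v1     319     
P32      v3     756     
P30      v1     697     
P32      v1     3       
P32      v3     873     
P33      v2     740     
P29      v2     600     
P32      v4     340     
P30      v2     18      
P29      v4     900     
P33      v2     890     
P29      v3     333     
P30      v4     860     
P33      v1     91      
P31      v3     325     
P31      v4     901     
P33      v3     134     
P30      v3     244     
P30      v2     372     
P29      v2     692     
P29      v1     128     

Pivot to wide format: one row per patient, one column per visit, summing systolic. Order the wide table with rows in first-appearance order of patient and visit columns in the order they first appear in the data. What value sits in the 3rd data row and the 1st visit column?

With rows in first-appearance order of patient, row 3 is patient=P32. visit columns in first-appearance order: v3, v4, v1, v2; column 1 is v3.
Long rows with patient=P32, visit=v3: 756 + 873 = 1629.

1629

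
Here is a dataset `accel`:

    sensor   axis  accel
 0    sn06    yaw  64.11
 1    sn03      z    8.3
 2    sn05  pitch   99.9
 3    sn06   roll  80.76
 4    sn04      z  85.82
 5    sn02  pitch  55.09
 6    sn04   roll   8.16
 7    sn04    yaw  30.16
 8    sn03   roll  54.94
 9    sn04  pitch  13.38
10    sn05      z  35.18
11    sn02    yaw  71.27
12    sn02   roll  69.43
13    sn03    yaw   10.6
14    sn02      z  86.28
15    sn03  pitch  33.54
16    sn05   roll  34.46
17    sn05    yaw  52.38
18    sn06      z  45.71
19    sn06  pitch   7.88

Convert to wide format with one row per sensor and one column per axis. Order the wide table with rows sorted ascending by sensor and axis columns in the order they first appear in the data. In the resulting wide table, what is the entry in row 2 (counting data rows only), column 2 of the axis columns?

With rows sorted ascending by sensor, row 2 is sensor=sn03. axis columns in first-appearance order: yaw, z, pitch, roll; column 2 is z.
Long rows with sensor=sn03, axis=z: accel = 8.3.

8.3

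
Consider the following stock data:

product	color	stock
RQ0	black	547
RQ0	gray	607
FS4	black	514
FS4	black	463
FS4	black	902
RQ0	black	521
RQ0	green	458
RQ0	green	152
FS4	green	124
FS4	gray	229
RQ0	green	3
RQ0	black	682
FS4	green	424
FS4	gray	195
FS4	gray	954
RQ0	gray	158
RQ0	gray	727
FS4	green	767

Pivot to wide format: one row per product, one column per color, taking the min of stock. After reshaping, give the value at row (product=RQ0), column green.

3

Rows with product=RQ0 and color=green: stock values are 458, 152, 3.
min(458, 152, 3) = 3.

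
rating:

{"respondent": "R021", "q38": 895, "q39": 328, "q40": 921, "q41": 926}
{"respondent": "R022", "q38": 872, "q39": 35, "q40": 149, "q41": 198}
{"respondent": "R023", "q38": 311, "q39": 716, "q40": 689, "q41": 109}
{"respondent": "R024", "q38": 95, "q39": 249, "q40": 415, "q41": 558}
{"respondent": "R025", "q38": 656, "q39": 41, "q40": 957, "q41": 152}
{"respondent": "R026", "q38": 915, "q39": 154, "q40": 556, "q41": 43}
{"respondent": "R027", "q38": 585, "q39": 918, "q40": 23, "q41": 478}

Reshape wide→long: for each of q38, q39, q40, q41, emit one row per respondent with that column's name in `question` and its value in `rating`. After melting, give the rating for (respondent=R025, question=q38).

656

Unpivoting turns each (respondent, wide-column) pair into one long row.
The wide cell at row R025, column q38 holds 656, so the long row (R025, q38) has rating=656.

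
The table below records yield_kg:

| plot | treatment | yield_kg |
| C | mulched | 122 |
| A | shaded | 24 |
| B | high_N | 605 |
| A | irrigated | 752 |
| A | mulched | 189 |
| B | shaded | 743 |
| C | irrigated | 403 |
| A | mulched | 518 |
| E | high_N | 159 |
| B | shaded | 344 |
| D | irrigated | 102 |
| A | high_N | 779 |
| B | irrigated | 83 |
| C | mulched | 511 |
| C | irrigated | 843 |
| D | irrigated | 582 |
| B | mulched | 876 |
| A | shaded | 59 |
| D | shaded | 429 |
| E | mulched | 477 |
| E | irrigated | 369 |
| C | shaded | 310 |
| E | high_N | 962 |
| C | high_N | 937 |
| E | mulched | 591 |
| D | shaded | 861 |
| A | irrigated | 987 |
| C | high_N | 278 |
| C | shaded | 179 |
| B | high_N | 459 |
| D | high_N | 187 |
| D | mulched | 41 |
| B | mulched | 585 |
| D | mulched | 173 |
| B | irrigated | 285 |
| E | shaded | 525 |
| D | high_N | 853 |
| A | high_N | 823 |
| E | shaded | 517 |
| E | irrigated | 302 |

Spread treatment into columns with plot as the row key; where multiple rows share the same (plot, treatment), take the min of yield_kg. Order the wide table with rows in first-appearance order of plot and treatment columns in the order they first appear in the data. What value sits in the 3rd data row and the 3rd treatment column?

With rows in first-appearance order of plot, row 3 is plot=B. treatment columns in first-appearance order: mulched, shaded, high_N, irrigated; column 3 is high_N.
Long rows with plot=B, treatment=high_N: min(605, 459) = 459.

459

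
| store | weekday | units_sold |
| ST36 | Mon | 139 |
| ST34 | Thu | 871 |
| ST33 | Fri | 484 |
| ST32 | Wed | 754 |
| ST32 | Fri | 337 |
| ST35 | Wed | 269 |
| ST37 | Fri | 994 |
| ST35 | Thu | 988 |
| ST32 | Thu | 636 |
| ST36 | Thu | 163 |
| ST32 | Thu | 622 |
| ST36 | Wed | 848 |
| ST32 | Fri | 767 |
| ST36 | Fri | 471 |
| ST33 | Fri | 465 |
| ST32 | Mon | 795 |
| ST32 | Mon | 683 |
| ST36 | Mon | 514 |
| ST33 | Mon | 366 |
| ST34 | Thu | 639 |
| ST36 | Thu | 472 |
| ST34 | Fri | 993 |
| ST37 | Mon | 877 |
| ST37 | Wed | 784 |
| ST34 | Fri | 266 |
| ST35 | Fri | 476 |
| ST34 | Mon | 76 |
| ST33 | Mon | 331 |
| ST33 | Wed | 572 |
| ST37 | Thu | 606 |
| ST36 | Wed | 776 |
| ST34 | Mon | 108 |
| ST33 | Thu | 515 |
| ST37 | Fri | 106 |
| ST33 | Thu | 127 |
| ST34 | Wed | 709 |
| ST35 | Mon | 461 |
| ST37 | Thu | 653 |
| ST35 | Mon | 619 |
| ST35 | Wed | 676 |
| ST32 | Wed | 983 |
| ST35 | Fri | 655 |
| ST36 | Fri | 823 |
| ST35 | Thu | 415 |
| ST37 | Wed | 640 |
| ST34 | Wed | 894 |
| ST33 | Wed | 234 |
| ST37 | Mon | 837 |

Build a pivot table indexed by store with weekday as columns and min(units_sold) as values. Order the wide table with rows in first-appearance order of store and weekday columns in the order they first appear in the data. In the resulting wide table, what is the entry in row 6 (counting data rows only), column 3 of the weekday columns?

106

With rows in first-appearance order of store, row 6 is store=ST37. weekday columns in first-appearance order: Mon, Thu, Fri, Wed; column 3 is Fri.
Long rows with store=ST37, weekday=Fri: min(994, 106) = 106.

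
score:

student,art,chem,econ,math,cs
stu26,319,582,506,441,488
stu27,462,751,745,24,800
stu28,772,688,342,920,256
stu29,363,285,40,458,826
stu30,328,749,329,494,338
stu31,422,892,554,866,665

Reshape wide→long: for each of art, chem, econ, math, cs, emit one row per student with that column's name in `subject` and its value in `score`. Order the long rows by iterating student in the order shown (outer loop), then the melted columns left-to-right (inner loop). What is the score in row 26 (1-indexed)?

422

30 rows total (6 × 5). Row 26: index ⌊(26-1)/5⌋ = 5 into student → stu31; (26-1) mod 5 = 0 into the melted columns → art.
So row 26 is (stu31, art, 422); score = 422.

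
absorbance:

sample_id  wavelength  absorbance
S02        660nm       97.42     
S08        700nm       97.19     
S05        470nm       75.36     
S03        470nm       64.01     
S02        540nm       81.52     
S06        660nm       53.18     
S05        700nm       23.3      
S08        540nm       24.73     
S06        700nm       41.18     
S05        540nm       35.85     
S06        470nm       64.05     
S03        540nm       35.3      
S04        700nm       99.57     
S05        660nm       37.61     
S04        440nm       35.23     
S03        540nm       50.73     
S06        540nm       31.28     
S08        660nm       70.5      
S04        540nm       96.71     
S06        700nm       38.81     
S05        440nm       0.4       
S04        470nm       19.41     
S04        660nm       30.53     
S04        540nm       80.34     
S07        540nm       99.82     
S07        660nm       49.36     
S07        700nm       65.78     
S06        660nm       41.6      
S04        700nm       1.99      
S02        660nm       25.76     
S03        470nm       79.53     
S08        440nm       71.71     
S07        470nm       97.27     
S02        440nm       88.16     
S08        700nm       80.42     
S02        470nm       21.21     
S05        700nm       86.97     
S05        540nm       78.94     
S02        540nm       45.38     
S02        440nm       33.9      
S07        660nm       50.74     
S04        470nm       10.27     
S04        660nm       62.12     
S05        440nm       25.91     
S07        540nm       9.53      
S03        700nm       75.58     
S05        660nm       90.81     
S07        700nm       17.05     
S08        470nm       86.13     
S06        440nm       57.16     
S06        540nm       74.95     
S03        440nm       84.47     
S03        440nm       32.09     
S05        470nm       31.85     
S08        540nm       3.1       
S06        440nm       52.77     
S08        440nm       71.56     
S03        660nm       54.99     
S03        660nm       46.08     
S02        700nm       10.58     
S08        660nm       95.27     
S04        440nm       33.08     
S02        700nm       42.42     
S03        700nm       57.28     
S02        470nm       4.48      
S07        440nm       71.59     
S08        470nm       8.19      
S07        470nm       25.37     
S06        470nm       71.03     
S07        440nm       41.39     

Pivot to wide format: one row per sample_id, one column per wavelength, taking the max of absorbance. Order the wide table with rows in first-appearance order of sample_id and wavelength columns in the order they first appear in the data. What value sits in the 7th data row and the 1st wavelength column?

50.74

With rows in first-appearance order of sample_id, row 7 is sample_id=S07. wavelength columns in first-appearance order: 660nm, 700nm, 470nm, 540nm, 440nm; column 1 is 660nm.
Long rows with sample_id=S07, wavelength=660nm: max(49.36, 50.74) = 50.74.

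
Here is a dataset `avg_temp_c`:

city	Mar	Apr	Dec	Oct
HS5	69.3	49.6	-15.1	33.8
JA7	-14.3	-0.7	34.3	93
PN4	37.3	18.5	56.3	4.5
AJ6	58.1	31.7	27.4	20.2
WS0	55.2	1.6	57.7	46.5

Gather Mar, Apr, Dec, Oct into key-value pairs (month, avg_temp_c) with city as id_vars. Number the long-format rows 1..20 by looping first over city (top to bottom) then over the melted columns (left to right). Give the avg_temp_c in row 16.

20 rows total (5 × 4). Row 16: index ⌊(16-1)/4⌋ = 3 into city → AJ6; (16-1) mod 4 = 3 into the melted columns → Oct.
So row 16 is (AJ6, Oct, 20.2); avg_temp_c = 20.2.

20.2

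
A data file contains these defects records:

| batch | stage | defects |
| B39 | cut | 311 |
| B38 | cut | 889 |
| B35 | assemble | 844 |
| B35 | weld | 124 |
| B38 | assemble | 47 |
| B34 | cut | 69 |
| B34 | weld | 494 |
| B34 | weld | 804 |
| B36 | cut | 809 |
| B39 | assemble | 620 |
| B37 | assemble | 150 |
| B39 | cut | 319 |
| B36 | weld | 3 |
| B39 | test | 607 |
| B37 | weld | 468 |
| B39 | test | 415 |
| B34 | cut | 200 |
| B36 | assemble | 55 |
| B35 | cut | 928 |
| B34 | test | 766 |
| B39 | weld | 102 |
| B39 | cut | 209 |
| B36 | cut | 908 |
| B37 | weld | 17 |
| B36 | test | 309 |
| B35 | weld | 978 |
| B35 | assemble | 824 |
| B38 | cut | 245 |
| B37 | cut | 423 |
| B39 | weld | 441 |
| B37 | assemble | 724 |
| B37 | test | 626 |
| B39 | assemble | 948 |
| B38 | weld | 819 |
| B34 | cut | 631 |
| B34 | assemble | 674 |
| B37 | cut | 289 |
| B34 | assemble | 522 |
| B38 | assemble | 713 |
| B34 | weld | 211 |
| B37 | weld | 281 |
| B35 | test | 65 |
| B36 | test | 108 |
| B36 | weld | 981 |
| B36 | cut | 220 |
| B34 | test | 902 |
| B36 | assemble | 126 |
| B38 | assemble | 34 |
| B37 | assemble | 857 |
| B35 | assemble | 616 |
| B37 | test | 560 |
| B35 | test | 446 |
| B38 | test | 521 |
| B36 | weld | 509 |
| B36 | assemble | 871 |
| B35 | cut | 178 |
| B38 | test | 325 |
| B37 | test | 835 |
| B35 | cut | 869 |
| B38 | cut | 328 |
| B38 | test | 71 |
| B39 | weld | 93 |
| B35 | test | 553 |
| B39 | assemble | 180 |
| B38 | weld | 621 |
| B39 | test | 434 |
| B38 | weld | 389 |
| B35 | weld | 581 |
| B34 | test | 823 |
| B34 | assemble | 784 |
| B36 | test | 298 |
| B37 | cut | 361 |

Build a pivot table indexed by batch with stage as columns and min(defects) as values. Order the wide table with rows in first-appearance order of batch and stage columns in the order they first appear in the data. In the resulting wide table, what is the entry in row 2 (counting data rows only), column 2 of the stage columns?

With rows in first-appearance order of batch, row 2 is batch=B38. stage columns in first-appearance order: cut, assemble, weld, test; column 2 is assemble.
Long rows with batch=B38, stage=assemble: min(47, 713, 34) = 34.

34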